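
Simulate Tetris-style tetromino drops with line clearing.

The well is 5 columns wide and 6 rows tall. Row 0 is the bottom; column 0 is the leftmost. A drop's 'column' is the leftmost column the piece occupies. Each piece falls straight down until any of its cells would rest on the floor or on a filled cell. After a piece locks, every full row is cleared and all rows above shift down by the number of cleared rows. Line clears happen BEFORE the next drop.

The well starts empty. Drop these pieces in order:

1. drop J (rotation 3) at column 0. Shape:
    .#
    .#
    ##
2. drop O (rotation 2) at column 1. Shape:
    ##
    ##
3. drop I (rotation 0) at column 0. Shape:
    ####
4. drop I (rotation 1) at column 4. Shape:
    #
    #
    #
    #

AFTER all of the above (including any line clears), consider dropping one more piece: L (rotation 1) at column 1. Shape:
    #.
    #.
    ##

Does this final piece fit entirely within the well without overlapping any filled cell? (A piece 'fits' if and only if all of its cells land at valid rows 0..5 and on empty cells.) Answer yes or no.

Drop 1: J rot3 at col 0 lands with bottom-row=0; cleared 0 line(s) (total 0); column heights now [1 3 0 0 0], max=3
Drop 2: O rot2 at col 1 lands with bottom-row=3; cleared 0 line(s) (total 0); column heights now [1 5 5 0 0], max=5
Drop 3: I rot0 at col 0 lands with bottom-row=5; cleared 0 line(s) (total 0); column heights now [6 6 6 6 0], max=6
Drop 4: I rot1 at col 4 lands with bottom-row=0; cleared 0 line(s) (total 0); column heights now [6 6 6 6 4], max=6
Test piece L rot1 at col 1 (width 2): heights before test = [6 6 6 6 4]; fits = False

Answer: no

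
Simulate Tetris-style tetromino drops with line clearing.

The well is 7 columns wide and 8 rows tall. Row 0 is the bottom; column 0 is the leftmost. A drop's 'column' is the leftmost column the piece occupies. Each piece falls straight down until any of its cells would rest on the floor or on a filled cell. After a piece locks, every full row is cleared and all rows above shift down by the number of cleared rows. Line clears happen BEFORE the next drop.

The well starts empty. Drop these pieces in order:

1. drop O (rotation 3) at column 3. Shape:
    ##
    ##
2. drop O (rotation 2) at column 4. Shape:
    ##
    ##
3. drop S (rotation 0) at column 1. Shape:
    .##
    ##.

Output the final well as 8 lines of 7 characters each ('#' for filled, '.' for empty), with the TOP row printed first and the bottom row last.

Answer: .......
.......
.......
.......
....##.
..####.
.####..
...##..

Derivation:
Drop 1: O rot3 at col 3 lands with bottom-row=0; cleared 0 line(s) (total 0); column heights now [0 0 0 2 2 0 0], max=2
Drop 2: O rot2 at col 4 lands with bottom-row=2; cleared 0 line(s) (total 0); column heights now [0 0 0 2 4 4 0], max=4
Drop 3: S rot0 at col 1 lands with bottom-row=1; cleared 0 line(s) (total 0); column heights now [0 2 3 3 4 4 0], max=4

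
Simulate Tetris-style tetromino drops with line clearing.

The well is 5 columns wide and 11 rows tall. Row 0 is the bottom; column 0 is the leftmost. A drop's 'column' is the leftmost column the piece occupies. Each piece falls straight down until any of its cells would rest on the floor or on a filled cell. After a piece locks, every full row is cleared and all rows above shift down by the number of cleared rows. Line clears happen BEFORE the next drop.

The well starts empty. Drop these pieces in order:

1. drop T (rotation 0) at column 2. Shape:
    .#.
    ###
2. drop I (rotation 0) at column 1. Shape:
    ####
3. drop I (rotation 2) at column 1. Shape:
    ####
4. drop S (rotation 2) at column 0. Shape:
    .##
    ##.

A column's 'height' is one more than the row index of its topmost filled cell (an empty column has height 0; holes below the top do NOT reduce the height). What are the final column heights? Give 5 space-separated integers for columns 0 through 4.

Drop 1: T rot0 at col 2 lands with bottom-row=0; cleared 0 line(s) (total 0); column heights now [0 0 1 2 1], max=2
Drop 2: I rot0 at col 1 lands with bottom-row=2; cleared 0 line(s) (total 0); column heights now [0 3 3 3 3], max=3
Drop 3: I rot2 at col 1 lands with bottom-row=3; cleared 0 line(s) (total 0); column heights now [0 4 4 4 4], max=4
Drop 4: S rot2 at col 0 lands with bottom-row=4; cleared 0 line(s) (total 0); column heights now [5 6 6 4 4], max=6

Answer: 5 6 6 4 4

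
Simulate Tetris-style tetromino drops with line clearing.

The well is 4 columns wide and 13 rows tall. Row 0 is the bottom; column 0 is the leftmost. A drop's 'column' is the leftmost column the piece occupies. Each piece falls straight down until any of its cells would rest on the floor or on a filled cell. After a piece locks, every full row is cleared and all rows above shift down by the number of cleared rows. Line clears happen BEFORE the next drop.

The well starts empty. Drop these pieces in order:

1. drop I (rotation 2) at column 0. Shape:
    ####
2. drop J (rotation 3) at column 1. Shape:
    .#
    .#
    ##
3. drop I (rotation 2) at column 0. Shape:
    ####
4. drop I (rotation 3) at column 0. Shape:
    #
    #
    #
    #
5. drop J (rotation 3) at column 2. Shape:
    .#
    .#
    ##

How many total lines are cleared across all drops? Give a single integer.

Answer: 2

Derivation:
Drop 1: I rot2 at col 0 lands with bottom-row=0; cleared 1 line(s) (total 1); column heights now [0 0 0 0], max=0
Drop 2: J rot3 at col 1 lands with bottom-row=0; cleared 0 line(s) (total 1); column heights now [0 1 3 0], max=3
Drop 3: I rot2 at col 0 lands with bottom-row=3; cleared 1 line(s) (total 2); column heights now [0 1 3 0], max=3
Drop 4: I rot3 at col 0 lands with bottom-row=0; cleared 0 line(s) (total 2); column heights now [4 1 3 0], max=4
Drop 5: J rot3 at col 2 lands with bottom-row=3; cleared 0 line(s) (total 2); column heights now [4 1 4 6], max=6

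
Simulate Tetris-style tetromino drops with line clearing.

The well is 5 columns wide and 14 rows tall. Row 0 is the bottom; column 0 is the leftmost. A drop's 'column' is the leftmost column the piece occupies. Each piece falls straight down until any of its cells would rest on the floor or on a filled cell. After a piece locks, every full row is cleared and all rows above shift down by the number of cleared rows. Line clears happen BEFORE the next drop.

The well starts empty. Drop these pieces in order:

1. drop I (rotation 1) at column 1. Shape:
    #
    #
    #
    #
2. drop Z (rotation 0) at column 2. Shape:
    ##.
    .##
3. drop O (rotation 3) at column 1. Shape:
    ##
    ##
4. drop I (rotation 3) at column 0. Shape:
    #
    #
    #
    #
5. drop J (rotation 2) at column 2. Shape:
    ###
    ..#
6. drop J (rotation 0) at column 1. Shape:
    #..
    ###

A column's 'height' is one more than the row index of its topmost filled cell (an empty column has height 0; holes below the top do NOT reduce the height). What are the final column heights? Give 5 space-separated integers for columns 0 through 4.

Answer: 4 9 8 8 7

Derivation:
Drop 1: I rot1 at col 1 lands with bottom-row=0; cleared 0 line(s) (total 0); column heights now [0 4 0 0 0], max=4
Drop 2: Z rot0 at col 2 lands with bottom-row=0; cleared 0 line(s) (total 0); column heights now [0 4 2 2 1], max=4
Drop 3: O rot3 at col 1 lands with bottom-row=4; cleared 0 line(s) (total 0); column heights now [0 6 6 2 1], max=6
Drop 4: I rot3 at col 0 lands with bottom-row=0; cleared 0 line(s) (total 0); column heights now [4 6 6 2 1], max=6
Drop 5: J rot2 at col 2 lands with bottom-row=5; cleared 0 line(s) (total 0); column heights now [4 6 7 7 7], max=7
Drop 6: J rot0 at col 1 lands with bottom-row=7; cleared 0 line(s) (total 0); column heights now [4 9 8 8 7], max=9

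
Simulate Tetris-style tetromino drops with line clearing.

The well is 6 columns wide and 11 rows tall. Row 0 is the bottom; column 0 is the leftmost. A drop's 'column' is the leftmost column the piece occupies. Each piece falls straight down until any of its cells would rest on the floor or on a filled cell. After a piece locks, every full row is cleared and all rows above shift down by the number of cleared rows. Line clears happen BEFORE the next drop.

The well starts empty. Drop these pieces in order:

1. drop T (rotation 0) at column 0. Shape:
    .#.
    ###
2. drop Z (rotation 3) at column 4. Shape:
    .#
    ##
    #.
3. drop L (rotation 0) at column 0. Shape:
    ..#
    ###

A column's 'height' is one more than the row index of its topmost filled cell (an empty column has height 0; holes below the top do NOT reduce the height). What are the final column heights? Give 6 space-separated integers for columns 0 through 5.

Drop 1: T rot0 at col 0 lands with bottom-row=0; cleared 0 line(s) (total 0); column heights now [1 2 1 0 0 0], max=2
Drop 2: Z rot3 at col 4 lands with bottom-row=0; cleared 0 line(s) (total 0); column heights now [1 2 1 0 2 3], max=3
Drop 3: L rot0 at col 0 lands with bottom-row=2; cleared 0 line(s) (total 0); column heights now [3 3 4 0 2 3], max=4

Answer: 3 3 4 0 2 3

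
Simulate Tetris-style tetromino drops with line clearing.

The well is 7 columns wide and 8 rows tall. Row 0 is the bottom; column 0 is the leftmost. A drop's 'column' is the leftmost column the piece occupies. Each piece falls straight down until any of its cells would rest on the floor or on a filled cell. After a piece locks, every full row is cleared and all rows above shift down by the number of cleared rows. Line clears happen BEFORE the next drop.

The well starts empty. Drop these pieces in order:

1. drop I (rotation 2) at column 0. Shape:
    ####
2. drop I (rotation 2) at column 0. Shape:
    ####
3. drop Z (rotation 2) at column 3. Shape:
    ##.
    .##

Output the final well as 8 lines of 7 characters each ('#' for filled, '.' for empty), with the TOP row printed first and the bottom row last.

Answer: .......
.......
.......
.......
.......
...##..
######.
####...

Derivation:
Drop 1: I rot2 at col 0 lands with bottom-row=0; cleared 0 line(s) (total 0); column heights now [1 1 1 1 0 0 0], max=1
Drop 2: I rot2 at col 0 lands with bottom-row=1; cleared 0 line(s) (total 0); column heights now [2 2 2 2 0 0 0], max=2
Drop 3: Z rot2 at col 3 lands with bottom-row=1; cleared 0 line(s) (total 0); column heights now [2 2 2 3 3 2 0], max=3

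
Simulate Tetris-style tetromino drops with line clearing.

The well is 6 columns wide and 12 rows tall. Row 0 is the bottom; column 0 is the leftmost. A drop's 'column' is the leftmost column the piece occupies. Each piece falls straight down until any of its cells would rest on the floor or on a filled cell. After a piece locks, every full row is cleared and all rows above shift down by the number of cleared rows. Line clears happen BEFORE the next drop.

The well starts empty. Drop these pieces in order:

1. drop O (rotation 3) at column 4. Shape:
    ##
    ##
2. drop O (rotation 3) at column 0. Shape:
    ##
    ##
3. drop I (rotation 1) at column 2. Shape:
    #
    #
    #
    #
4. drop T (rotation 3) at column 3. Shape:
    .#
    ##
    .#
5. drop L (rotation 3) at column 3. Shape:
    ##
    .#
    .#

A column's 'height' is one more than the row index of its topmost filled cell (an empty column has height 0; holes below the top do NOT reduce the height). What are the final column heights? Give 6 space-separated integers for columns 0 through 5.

Answer: 2 2 4 8 8 2

Derivation:
Drop 1: O rot3 at col 4 lands with bottom-row=0; cleared 0 line(s) (total 0); column heights now [0 0 0 0 2 2], max=2
Drop 2: O rot3 at col 0 lands with bottom-row=0; cleared 0 line(s) (total 0); column heights now [2 2 0 0 2 2], max=2
Drop 3: I rot1 at col 2 lands with bottom-row=0; cleared 0 line(s) (total 0); column heights now [2 2 4 0 2 2], max=4
Drop 4: T rot3 at col 3 lands with bottom-row=2; cleared 0 line(s) (total 0); column heights now [2 2 4 4 5 2], max=5
Drop 5: L rot3 at col 3 lands with bottom-row=5; cleared 0 line(s) (total 0); column heights now [2 2 4 8 8 2], max=8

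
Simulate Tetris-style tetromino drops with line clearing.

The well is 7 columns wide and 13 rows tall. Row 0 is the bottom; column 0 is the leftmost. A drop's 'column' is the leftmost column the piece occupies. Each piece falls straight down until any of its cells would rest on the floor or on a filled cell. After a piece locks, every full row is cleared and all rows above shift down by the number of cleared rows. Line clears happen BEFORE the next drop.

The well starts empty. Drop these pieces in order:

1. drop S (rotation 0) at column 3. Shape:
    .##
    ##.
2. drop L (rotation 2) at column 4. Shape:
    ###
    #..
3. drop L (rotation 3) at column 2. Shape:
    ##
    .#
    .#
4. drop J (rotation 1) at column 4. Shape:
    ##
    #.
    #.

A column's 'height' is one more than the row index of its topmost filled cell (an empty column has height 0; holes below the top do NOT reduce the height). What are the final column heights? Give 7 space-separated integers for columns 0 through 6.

Answer: 0 0 4 4 7 7 4

Derivation:
Drop 1: S rot0 at col 3 lands with bottom-row=0; cleared 0 line(s) (total 0); column heights now [0 0 0 1 2 2 0], max=2
Drop 2: L rot2 at col 4 lands with bottom-row=2; cleared 0 line(s) (total 0); column heights now [0 0 0 1 4 4 4], max=4
Drop 3: L rot3 at col 2 lands with bottom-row=1; cleared 0 line(s) (total 0); column heights now [0 0 4 4 4 4 4], max=4
Drop 4: J rot1 at col 4 lands with bottom-row=4; cleared 0 line(s) (total 0); column heights now [0 0 4 4 7 7 4], max=7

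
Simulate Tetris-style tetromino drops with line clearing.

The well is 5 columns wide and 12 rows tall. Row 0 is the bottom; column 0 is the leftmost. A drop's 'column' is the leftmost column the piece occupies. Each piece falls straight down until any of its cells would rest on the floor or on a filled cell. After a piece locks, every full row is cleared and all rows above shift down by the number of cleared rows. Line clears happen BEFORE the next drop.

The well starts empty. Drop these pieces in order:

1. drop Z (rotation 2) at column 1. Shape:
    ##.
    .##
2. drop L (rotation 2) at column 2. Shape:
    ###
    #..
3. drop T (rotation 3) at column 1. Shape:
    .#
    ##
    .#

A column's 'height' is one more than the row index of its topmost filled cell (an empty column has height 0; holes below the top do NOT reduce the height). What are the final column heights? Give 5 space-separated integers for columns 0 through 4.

Answer: 0 6 7 4 4

Derivation:
Drop 1: Z rot2 at col 1 lands with bottom-row=0; cleared 0 line(s) (total 0); column heights now [0 2 2 1 0], max=2
Drop 2: L rot2 at col 2 lands with bottom-row=2; cleared 0 line(s) (total 0); column heights now [0 2 4 4 4], max=4
Drop 3: T rot3 at col 1 lands with bottom-row=4; cleared 0 line(s) (total 0); column heights now [0 6 7 4 4], max=7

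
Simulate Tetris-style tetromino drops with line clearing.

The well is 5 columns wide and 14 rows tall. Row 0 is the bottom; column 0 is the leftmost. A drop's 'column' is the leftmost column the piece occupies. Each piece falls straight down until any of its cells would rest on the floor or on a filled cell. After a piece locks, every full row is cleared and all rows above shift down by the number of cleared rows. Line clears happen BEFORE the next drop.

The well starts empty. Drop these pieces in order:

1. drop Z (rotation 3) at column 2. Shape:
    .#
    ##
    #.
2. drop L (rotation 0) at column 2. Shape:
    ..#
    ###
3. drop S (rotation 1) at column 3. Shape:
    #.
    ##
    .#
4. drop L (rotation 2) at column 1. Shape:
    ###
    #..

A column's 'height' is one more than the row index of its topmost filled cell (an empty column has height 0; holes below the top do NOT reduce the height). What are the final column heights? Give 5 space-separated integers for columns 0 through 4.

Drop 1: Z rot3 at col 2 lands with bottom-row=0; cleared 0 line(s) (total 0); column heights now [0 0 2 3 0], max=3
Drop 2: L rot0 at col 2 lands with bottom-row=3; cleared 0 line(s) (total 0); column heights now [0 0 4 4 5], max=5
Drop 3: S rot1 at col 3 lands with bottom-row=5; cleared 0 line(s) (total 0); column heights now [0 0 4 8 7], max=8
Drop 4: L rot2 at col 1 lands with bottom-row=7; cleared 0 line(s) (total 0); column heights now [0 9 9 9 7], max=9

Answer: 0 9 9 9 7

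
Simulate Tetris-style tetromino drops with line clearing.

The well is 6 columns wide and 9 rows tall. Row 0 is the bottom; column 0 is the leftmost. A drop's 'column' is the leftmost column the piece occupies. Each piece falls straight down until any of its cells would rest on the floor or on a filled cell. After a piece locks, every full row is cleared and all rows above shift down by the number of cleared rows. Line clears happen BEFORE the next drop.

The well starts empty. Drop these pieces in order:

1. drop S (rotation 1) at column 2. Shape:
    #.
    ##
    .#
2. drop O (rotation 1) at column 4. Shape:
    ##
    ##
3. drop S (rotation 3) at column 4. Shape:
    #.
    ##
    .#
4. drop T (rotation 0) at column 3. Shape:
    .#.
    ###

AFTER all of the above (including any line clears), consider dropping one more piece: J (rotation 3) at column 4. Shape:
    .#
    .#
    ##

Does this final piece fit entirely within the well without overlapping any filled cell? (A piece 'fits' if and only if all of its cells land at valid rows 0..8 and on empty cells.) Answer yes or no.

Drop 1: S rot1 at col 2 lands with bottom-row=0; cleared 0 line(s) (total 0); column heights now [0 0 3 2 0 0], max=3
Drop 2: O rot1 at col 4 lands with bottom-row=0; cleared 0 line(s) (total 0); column heights now [0 0 3 2 2 2], max=3
Drop 3: S rot3 at col 4 lands with bottom-row=2; cleared 0 line(s) (total 0); column heights now [0 0 3 2 5 4], max=5
Drop 4: T rot0 at col 3 lands with bottom-row=5; cleared 0 line(s) (total 0); column heights now [0 0 3 6 7 6], max=7
Test piece J rot3 at col 4 (width 2): heights before test = [0 0 3 6 7 6]; fits = False

Answer: no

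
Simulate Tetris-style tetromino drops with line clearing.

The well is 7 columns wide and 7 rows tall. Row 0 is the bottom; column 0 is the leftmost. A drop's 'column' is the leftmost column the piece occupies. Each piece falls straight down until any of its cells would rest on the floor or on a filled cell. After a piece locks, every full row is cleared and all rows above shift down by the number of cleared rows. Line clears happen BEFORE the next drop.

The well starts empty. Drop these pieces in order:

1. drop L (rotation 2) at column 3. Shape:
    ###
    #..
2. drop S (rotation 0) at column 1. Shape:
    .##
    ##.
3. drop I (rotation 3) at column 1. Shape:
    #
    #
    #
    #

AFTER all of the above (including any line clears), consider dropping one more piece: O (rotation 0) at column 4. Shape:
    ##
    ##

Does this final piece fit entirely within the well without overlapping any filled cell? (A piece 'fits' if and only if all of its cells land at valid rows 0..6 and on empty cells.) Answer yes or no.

Drop 1: L rot2 at col 3 lands with bottom-row=0; cleared 0 line(s) (total 0); column heights now [0 0 0 2 2 2 0], max=2
Drop 2: S rot0 at col 1 lands with bottom-row=1; cleared 0 line(s) (total 0); column heights now [0 2 3 3 2 2 0], max=3
Drop 3: I rot3 at col 1 lands with bottom-row=2; cleared 0 line(s) (total 0); column heights now [0 6 3 3 2 2 0], max=6
Test piece O rot0 at col 4 (width 2): heights before test = [0 6 3 3 2 2 0]; fits = True

Answer: yes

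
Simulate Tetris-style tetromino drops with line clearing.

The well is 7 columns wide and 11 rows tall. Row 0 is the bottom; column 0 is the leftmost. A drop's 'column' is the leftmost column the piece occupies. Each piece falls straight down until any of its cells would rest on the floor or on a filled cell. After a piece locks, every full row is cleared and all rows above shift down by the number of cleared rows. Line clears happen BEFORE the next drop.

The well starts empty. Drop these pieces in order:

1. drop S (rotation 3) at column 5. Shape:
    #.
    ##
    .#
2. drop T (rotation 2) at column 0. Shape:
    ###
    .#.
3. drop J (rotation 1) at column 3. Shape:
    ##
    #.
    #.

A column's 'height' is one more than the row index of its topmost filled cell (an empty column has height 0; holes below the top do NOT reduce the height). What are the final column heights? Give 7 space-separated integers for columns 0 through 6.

Drop 1: S rot3 at col 5 lands with bottom-row=0; cleared 0 line(s) (total 0); column heights now [0 0 0 0 0 3 2], max=3
Drop 2: T rot2 at col 0 lands with bottom-row=0; cleared 0 line(s) (total 0); column heights now [2 2 2 0 0 3 2], max=3
Drop 3: J rot1 at col 3 lands with bottom-row=0; cleared 0 line(s) (total 0); column heights now [2 2 2 3 3 3 2], max=3

Answer: 2 2 2 3 3 3 2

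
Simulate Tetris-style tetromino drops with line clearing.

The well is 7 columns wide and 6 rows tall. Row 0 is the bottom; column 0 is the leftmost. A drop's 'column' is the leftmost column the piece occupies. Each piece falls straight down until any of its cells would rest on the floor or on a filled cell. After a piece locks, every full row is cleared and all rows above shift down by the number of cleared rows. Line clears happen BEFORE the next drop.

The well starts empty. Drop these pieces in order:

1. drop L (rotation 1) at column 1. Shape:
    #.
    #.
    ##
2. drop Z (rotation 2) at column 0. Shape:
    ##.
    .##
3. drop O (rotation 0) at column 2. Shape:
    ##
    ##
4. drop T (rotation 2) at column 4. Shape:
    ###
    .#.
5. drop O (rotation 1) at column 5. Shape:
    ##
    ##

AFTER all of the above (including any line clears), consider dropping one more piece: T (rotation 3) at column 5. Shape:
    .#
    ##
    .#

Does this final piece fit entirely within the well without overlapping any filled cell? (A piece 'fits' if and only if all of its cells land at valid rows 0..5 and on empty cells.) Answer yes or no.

Drop 1: L rot1 at col 1 lands with bottom-row=0; cleared 0 line(s) (total 0); column heights now [0 3 1 0 0 0 0], max=3
Drop 2: Z rot2 at col 0 lands with bottom-row=3; cleared 0 line(s) (total 0); column heights now [5 5 4 0 0 0 0], max=5
Drop 3: O rot0 at col 2 lands with bottom-row=4; cleared 0 line(s) (total 0); column heights now [5 5 6 6 0 0 0], max=6
Drop 4: T rot2 at col 4 lands with bottom-row=0; cleared 0 line(s) (total 0); column heights now [5 5 6 6 2 2 2], max=6
Drop 5: O rot1 at col 5 lands with bottom-row=2; cleared 0 line(s) (total 0); column heights now [5 5 6 6 2 4 4], max=6
Test piece T rot3 at col 5 (width 2): heights before test = [5 5 6 6 2 4 4]; fits = False

Answer: no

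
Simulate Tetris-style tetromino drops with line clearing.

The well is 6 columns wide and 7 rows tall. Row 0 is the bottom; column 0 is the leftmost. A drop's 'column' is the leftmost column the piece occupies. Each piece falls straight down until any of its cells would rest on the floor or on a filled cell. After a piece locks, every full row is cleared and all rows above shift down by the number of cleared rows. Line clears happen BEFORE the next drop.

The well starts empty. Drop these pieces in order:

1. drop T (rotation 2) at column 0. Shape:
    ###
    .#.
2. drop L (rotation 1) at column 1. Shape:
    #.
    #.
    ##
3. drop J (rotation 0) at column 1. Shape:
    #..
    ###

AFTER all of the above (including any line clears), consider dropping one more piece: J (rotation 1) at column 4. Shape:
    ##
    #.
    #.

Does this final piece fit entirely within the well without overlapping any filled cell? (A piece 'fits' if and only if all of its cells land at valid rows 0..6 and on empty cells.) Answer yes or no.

Drop 1: T rot2 at col 0 lands with bottom-row=0; cleared 0 line(s) (total 0); column heights now [2 2 2 0 0 0], max=2
Drop 2: L rot1 at col 1 lands with bottom-row=2; cleared 0 line(s) (total 0); column heights now [2 5 3 0 0 0], max=5
Drop 3: J rot0 at col 1 lands with bottom-row=5; cleared 0 line(s) (total 0); column heights now [2 7 6 6 0 0], max=7
Test piece J rot1 at col 4 (width 2): heights before test = [2 7 6 6 0 0]; fits = True

Answer: yes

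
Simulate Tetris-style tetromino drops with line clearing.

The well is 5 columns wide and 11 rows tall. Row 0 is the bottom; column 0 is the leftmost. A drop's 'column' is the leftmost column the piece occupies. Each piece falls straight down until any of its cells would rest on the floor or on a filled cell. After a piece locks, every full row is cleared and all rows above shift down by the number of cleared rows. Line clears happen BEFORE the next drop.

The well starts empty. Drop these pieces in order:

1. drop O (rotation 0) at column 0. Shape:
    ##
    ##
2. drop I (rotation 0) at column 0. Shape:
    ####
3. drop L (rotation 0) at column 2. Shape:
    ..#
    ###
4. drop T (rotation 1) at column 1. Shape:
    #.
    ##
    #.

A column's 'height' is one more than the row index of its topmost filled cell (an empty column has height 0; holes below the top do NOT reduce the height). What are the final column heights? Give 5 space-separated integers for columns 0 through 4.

Answer: 3 6 5 4 5

Derivation:
Drop 1: O rot0 at col 0 lands with bottom-row=0; cleared 0 line(s) (total 0); column heights now [2 2 0 0 0], max=2
Drop 2: I rot0 at col 0 lands with bottom-row=2; cleared 0 line(s) (total 0); column heights now [3 3 3 3 0], max=3
Drop 3: L rot0 at col 2 lands with bottom-row=3; cleared 0 line(s) (total 0); column heights now [3 3 4 4 5], max=5
Drop 4: T rot1 at col 1 lands with bottom-row=3; cleared 0 line(s) (total 0); column heights now [3 6 5 4 5], max=6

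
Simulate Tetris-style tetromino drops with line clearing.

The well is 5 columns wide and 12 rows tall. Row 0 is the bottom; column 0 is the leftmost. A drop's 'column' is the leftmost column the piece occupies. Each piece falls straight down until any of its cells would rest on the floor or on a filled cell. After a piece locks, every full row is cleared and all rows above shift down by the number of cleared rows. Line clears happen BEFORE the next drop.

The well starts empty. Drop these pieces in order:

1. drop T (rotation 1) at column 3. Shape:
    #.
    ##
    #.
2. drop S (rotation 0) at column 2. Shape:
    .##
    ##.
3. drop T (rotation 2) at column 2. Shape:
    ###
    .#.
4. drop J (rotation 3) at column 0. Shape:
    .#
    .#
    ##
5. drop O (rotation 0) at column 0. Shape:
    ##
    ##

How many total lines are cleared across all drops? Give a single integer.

Drop 1: T rot1 at col 3 lands with bottom-row=0; cleared 0 line(s) (total 0); column heights now [0 0 0 3 2], max=3
Drop 2: S rot0 at col 2 lands with bottom-row=3; cleared 0 line(s) (total 0); column heights now [0 0 4 5 5], max=5
Drop 3: T rot2 at col 2 lands with bottom-row=5; cleared 0 line(s) (total 0); column heights now [0 0 7 7 7], max=7
Drop 4: J rot3 at col 0 lands with bottom-row=0; cleared 0 line(s) (total 0); column heights now [1 3 7 7 7], max=7
Drop 5: O rot0 at col 0 lands with bottom-row=3; cleared 0 line(s) (total 0); column heights now [5 5 7 7 7], max=7

Answer: 0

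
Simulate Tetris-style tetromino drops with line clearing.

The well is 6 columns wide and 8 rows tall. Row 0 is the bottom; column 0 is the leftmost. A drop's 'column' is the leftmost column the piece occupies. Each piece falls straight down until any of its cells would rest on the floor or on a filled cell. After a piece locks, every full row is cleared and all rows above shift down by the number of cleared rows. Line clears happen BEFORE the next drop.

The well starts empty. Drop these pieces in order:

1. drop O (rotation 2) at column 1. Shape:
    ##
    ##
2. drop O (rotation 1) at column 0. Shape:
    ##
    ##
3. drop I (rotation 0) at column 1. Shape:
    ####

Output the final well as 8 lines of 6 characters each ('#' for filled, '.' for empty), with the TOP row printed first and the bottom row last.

Answer: ......
......
......
.####.
##....
##....
.##...
.##...

Derivation:
Drop 1: O rot2 at col 1 lands with bottom-row=0; cleared 0 line(s) (total 0); column heights now [0 2 2 0 0 0], max=2
Drop 2: O rot1 at col 0 lands with bottom-row=2; cleared 0 line(s) (total 0); column heights now [4 4 2 0 0 0], max=4
Drop 3: I rot0 at col 1 lands with bottom-row=4; cleared 0 line(s) (total 0); column heights now [4 5 5 5 5 0], max=5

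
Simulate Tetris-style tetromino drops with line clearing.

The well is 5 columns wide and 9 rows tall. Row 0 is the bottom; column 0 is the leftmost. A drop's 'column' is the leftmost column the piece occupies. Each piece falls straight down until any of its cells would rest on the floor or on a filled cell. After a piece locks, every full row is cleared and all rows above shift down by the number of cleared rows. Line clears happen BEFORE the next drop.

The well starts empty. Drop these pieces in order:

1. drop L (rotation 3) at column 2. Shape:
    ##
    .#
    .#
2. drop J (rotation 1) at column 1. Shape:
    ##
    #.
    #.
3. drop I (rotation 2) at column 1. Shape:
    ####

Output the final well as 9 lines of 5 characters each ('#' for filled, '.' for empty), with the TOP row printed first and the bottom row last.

Answer: .....
.....
.....
.....
.####
.##..
.###.
.#.#.
...#.

Derivation:
Drop 1: L rot3 at col 2 lands with bottom-row=0; cleared 0 line(s) (total 0); column heights now [0 0 3 3 0], max=3
Drop 2: J rot1 at col 1 lands with bottom-row=1; cleared 0 line(s) (total 0); column heights now [0 4 4 3 0], max=4
Drop 3: I rot2 at col 1 lands with bottom-row=4; cleared 0 line(s) (total 0); column heights now [0 5 5 5 5], max=5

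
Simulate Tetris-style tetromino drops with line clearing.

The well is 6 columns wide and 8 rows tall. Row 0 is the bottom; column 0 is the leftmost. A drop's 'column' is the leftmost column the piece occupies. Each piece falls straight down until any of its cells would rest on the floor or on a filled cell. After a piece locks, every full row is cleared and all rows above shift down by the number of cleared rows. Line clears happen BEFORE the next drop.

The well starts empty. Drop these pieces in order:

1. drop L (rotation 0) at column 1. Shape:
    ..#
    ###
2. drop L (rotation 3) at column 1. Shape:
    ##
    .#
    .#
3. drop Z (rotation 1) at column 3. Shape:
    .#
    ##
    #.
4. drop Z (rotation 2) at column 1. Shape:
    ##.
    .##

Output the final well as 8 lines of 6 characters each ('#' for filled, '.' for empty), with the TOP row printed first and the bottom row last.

Answer: ......
......
.##...
..###.
.####.
..##..
..##..
.###..

Derivation:
Drop 1: L rot0 at col 1 lands with bottom-row=0; cleared 0 line(s) (total 0); column heights now [0 1 1 2 0 0], max=2
Drop 2: L rot3 at col 1 lands with bottom-row=1; cleared 0 line(s) (total 0); column heights now [0 4 4 2 0 0], max=4
Drop 3: Z rot1 at col 3 lands with bottom-row=2; cleared 0 line(s) (total 0); column heights now [0 4 4 4 5 0], max=5
Drop 4: Z rot2 at col 1 lands with bottom-row=4; cleared 0 line(s) (total 0); column heights now [0 6 6 5 5 0], max=6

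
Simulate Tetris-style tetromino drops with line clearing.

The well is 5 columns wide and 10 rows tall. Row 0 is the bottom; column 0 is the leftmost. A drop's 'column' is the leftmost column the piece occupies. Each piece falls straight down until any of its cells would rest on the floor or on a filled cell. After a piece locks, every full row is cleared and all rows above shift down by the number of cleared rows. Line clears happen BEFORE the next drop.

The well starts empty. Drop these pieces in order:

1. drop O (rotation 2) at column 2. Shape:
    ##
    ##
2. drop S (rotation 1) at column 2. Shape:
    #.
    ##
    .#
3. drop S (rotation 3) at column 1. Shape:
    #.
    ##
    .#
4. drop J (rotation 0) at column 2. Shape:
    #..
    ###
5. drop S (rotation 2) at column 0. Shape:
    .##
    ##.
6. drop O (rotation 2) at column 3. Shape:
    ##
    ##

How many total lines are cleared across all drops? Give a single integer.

Drop 1: O rot2 at col 2 lands with bottom-row=0; cleared 0 line(s) (total 0); column heights now [0 0 2 2 0], max=2
Drop 2: S rot1 at col 2 lands with bottom-row=2; cleared 0 line(s) (total 0); column heights now [0 0 5 4 0], max=5
Drop 3: S rot3 at col 1 lands with bottom-row=5; cleared 0 line(s) (total 0); column heights now [0 8 7 4 0], max=8
Drop 4: J rot0 at col 2 lands with bottom-row=7; cleared 0 line(s) (total 0); column heights now [0 8 9 8 8], max=9
Drop 5: S rot2 at col 0 lands with bottom-row=8; cleared 0 line(s) (total 0); column heights now [9 10 10 8 8], max=10
Drop 6: O rot2 at col 3 lands with bottom-row=8; cleared 1 line(s) (total 1); column heights now [0 9 9 9 9], max=9

Answer: 1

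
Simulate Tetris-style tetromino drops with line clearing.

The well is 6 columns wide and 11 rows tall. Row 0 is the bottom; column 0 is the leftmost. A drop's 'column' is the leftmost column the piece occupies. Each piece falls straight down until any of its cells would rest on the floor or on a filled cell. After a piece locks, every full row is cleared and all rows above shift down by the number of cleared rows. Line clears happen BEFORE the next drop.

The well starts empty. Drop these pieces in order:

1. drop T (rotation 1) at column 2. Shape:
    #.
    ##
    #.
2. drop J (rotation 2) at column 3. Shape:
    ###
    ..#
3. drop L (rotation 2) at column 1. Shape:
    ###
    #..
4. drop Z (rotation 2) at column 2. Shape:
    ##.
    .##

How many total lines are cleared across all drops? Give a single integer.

Answer: 0

Derivation:
Drop 1: T rot1 at col 2 lands with bottom-row=0; cleared 0 line(s) (total 0); column heights now [0 0 3 2 0 0], max=3
Drop 2: J rot2 at col 3 lands with bottom-row=1; cleared 0 line(s) (total 0); column heights now [0 0 3 3 3 3], max=3
Drop 3: L rot2 at col 1 lands with bottom-row=2; cleared 0 line(s) (total 0); column heights now [0 4 4 4 3 3], max=4
Drop 4: Z rot2 at col 2 lands with bottom-row=4; cleared 0 line(s) (total 0); column heights now [0 4 6 6 5 3], max=6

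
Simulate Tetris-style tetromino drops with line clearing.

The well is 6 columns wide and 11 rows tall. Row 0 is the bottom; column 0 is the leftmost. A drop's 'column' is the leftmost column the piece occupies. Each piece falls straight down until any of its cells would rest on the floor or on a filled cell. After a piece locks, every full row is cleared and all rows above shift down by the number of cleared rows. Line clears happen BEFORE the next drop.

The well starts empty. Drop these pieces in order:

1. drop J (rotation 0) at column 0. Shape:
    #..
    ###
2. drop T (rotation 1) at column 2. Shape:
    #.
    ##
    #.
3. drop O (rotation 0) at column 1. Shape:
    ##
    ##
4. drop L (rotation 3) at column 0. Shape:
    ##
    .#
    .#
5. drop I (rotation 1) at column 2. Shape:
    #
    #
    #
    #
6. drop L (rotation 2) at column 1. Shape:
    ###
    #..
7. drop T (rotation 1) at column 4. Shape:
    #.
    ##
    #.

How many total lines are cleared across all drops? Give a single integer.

Answer: 0

Derivation:
Drop 1: J rot0 at col 0 lands with bottom-row=0; cleared 0 line(s) (total 0); column heights now [2 1 1 0 0 0], max=2
Drop 2: T rot1 at col 2 lands with bottom-row=1; cleared 0 line(s) (total 0); column heights now [2 1 4 3 0 0], max=4
Drop 3: O rot0 at col 1 lands with bottom-row=4; cleared 0 line(s) (total 0); column heights now [2 6 6 3 0 0], max=6
Drop 4: L rot3 at col 0 lands with bottom-row=6; cleared 0 line(s) (total 0); column heights now [9 9 6 3 0 0], max=9
Drop 5: I rot1 at col 2 lands with bottom-row=6; cleared 0 line(s) (total 0); column heights now [9 9 10 3 0 0], max=10
Drop 6: L rot2 at col 1 lands with bottom-row=9; cleared 0 line(s) (total 0); column heights now [9 11 11 11 0 0], max=11
Drop 7: T rot1 at col 4 lands with bottom-row=0; cleared 0 line(s) (total 0); column heights now [9 11 11 11 3 2], max=11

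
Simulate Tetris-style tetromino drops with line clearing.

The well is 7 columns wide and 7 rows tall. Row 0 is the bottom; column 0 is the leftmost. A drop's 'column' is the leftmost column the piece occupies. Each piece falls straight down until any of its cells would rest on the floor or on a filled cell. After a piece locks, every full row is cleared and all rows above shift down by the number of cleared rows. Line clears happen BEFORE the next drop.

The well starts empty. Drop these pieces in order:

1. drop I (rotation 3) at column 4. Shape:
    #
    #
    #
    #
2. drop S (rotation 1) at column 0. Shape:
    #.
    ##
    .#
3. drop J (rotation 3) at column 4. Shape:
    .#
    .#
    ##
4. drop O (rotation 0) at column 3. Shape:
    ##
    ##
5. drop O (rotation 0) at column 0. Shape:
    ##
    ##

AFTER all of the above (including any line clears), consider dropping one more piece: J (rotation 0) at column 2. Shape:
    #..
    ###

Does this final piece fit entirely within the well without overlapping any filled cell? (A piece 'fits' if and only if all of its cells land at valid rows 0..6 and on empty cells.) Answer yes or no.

Drop 1: I rot3 at col 4 lands with bottom-row=0; cleared 0 line(s) (total 0); column heights now [0 0 0 0 4 0 0], max=4
Drop 2: S rot1 at col 0 lands with bottom-row=0; cleared 0 line(s) (total 0); column heights now [3 2 0 0 4 0 0], max=4
Drop 3: J rot3 at col 4 lands with bottom-row=4; cleared 0 line(s) (total 0); column heights now [3 2 0 0 5 7 0], max=7
Drop 4: O rot0 at col 3 lands with bottom-row=5; cleared 0 line(s) (total 0); column heights now [3 2 0 7 7 7 0], max=7
Drop 5: O rot0 at col 0 lands with bottom-row=3; cleared 0 line(s) (total 0); column heights now [5 5 0 7 7 7 0], max=7
Test piece J rot0 at col 2 (width 3): heights before test = [5 5 0 7 7 7 0]; fits = False

Answer: no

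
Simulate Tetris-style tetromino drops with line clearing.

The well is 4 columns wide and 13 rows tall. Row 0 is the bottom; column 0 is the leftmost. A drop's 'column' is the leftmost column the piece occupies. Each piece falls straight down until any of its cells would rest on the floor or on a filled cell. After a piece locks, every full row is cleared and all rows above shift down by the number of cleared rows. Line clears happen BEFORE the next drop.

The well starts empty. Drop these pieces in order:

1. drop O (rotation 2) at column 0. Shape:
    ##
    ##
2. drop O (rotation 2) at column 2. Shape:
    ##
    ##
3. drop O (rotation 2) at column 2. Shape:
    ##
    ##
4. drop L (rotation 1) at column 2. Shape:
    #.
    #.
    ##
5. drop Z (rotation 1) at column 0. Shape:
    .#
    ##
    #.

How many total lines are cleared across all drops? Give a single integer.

Drop 1: O rot2 at col 0 lands with bottom-row=0; cleared 0 line(s) (total 0); column heights now [2 2 0 0], max=2
Drop 2: O rot2 at col 2 lands with bottom-row=0; cleared 2 line(s) (total 2); column heights now [0 0 0 0], max=0
Drop 3: O rot2 at col 2 lands with bottom-row=0; cleared 0 line(s) (total 2); column heights now [0 0 2 2], max=2
Drop 4: L rot1 at col 2 lands with bottom-row=2; cleared 0 line(s) (total 2); column heights now [0 0 5 3], max=5
Drop 5: Z rot1 at col 0 lands with bottom-row=0; cleared 1 line(s) (total 3); column heights now [1 2 4 2], max=4

Answer: 3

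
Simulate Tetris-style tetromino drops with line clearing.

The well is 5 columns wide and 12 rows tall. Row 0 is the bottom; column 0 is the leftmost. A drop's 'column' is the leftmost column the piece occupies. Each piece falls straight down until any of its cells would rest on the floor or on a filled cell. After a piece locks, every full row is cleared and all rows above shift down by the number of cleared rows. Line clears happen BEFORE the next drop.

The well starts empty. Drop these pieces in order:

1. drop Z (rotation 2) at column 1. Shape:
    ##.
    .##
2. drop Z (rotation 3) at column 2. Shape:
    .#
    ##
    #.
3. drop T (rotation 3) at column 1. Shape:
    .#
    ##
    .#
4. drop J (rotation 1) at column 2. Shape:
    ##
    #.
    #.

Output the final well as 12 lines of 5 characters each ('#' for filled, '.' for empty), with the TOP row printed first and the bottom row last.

Drop 1: Z rot2 at col 1 lands with bottom-row=0; cleared 0 line(s) (total 0); column heights now [0 2 2 1 0], max=2
Drop 2: Z rot3 at col 2 lands with bottom-row=2; cleared 0 line(s) (total 0); column heights now [0 2 4 5 0], max=5
Drop 3: T rot3 at col 1 lands with bottom-row=4; cleared 0 line(s) (total 0); column heights now [0 6 7 5 0], max=7
Drop 4: J rot1 at col 2 lands with bottom-row=7; cleared 0 line(s) (total 0); column heights now [0 6 10 10 0], max=10

Answer: .....
.....
..##.
..#..
..#..
..#..
.##..
..##.
..##.
..#..
.##..
..##.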